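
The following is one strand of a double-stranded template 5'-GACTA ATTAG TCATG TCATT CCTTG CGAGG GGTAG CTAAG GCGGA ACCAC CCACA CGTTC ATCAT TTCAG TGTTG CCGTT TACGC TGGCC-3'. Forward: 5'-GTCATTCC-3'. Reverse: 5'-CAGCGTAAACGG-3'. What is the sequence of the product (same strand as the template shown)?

5'-GTCATTCCTTGCGAGGGGTAGCTAAGGCGGAACCACCCACACGTTCATCATTTCAGTGTTGCCGTTTACGCTG-3'

The forward primer matches the template at positions 15–22.
Taking the reverse complement of CAGCGTAAACGG gives CCGTTTACGCTG, found at positions 76–87 on the template; the primer anneals here to the top strand with its 3' end pointing upstream.
The product is the template from position 15 through 87 (73 bp).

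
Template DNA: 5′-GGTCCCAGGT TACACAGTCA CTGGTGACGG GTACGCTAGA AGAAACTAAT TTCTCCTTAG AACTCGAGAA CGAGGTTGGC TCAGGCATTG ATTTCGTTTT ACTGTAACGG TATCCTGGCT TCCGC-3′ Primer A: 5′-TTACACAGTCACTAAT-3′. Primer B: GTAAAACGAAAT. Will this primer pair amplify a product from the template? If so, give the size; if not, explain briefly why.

Primer A (TTACACAGTCACTAAT) does not match the top strand, and its reverse complement ATTAGTGACTGTGTAA does not match either.
With no annealing site for primer A, no amplification occurs.

No product — primer A has no binding site in the template.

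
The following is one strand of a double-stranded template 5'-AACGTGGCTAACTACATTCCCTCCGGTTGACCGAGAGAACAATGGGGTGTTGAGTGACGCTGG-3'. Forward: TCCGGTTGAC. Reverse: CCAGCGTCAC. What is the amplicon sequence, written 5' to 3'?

5'-TCCGGTTGACCGAGAGAACAATGGGGTGTTGAGTGACGCTGG-3'

Scanning the template, TCCGGTTGAC occurs at positions 22–31; this primer anneals to the bottom strand there with its 3' end pointing downstream.
Taking the reverse complement of CCAGCGTCAC gives GTGACGCTGG, found at positions 54–63 on the template; the primer anneals here to the top strand with its 3' end pointing upstream.
The product is the template from position 22 through 63 (42 bp).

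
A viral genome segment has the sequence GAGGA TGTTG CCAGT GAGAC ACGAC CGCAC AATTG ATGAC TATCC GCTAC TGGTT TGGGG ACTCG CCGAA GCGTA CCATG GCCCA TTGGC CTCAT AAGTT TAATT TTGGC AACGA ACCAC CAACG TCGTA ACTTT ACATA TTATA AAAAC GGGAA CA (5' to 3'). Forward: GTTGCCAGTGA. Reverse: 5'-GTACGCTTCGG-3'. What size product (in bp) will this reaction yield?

Forward primer GTTGCCAGTGA is found on the top strand at positions 7–17.
The reverse primer's reverse complement is CCGAAGCGTAC, which matches the template at positions 66–76.
Product length = (reverse-primer end) − (forward-primer start) + 1 = 76 − 7 + 1 = 70 bp.

70 bp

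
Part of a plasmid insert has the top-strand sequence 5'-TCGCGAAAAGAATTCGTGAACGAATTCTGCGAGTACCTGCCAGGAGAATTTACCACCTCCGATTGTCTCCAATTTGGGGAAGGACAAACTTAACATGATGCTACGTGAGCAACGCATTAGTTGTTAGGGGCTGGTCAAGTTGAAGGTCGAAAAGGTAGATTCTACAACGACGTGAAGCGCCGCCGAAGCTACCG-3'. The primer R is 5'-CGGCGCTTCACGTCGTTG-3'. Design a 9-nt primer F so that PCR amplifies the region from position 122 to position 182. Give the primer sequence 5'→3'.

The reverse primer's reverse complement CAACGACGTGAAGCGCCG matches the template at positions 165–182; the product starts at position 122.
The forward primer is identical to the top strand over positions 122–130: TGTTAGGGG.

5'-TGTTAGGGG-3'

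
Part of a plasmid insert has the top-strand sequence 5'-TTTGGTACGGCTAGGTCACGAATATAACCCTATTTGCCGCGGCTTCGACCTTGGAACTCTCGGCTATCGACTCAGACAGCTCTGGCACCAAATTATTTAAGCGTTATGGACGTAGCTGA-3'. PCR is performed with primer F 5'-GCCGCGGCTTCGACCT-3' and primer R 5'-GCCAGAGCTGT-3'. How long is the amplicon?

51 bp

Forward primer GCCGCGGCTTCGACCT is found on the top strand at positions 36–51.
Reverse complement of the reverse primer: ACAGCTCTGGC. This occurs on the top strand at positions 76–86.
Amplicon spans positions 36–86: 51 bp.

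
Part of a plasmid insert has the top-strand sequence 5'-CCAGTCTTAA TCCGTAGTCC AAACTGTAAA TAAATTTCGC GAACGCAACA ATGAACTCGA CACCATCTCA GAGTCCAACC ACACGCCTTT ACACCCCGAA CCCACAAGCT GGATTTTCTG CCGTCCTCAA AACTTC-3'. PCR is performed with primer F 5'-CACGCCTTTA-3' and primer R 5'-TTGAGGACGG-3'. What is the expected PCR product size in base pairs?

The forward primer matches the template at positions 82–91.
The reverse primer's reverse complement is CCGTCCTCAA, which matches the template at positions 121–130.
Product length = (reverse-primer end) − (forward-primer start) + 1 = 130 − 82 + 1 = 49 bp.

49 bp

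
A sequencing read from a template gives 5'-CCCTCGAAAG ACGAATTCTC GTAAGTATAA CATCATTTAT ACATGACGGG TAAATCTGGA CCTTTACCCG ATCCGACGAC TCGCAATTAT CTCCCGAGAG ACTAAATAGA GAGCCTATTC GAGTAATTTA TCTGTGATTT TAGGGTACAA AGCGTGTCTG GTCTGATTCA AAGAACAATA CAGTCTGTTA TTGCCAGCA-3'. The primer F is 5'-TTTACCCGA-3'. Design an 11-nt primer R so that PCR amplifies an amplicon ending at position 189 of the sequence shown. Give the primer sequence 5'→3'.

5'-AACAGACTGTA-3'

The forward primer binds at positions 63–71; the product's 3' end on the top strand is position 189.
The reverse primer anneals to the top strand over positions 179–189, i.e. to TACAGTCTGTT.
Its sequence written 5'→3' is the reverse complement: AACAGACTGTA.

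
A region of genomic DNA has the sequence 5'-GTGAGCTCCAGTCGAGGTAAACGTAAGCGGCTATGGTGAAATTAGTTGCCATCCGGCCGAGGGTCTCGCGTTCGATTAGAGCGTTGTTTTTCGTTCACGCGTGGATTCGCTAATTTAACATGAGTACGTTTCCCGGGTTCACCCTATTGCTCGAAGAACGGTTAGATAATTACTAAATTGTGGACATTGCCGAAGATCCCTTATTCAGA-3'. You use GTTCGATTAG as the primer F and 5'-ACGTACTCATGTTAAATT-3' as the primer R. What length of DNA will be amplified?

60 bp

The forward primer matches the template at positions 70–79.
Reverse complement of the reverse primer: AATTTAACATGAGTACGT. This occurs on the top strand at positions 112–129.
Product length = (reverse-primer end) − (forward-primer start) + 1 = 129 − 70 + 1 = 60 bp.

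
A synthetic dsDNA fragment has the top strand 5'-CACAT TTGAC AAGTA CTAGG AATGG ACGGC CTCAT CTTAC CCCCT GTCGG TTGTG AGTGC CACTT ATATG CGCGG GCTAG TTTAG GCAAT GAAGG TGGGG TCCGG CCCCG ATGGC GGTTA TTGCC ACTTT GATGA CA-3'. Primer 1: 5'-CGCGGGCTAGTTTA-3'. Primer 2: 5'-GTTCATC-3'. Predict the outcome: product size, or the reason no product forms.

Primer 2 (GTTCATC) does not match the top strand, and its reverse complement GATGAAC does not match either.
With no annealing site for primer 2, no amplification occurs.

No product — primer 2 has no binding site in the template.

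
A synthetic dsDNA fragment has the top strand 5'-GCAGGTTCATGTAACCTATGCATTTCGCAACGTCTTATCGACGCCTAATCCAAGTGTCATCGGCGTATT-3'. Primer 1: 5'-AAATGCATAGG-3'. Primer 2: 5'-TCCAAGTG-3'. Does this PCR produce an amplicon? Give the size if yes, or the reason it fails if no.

Primer 1 (AAATGCATAGG) has reverse complement CCTATGCATTT, which matches the top strand at positions 15–25; primer 1 anneals to the top strand there with its 3' end pointing upstream toward position 15.
Primer 2 (TCCAAGTG) matches the top strand directly at positions 49–56; it anneals to the bottom strand with its 3' end pointing downstream toward position 56.
The 3' ends diverge (primer 1 extends toward position 1, primer 2 toward position 69), so the primers never converge on a shared product.

No product — the primers' 3' ends point away from each other.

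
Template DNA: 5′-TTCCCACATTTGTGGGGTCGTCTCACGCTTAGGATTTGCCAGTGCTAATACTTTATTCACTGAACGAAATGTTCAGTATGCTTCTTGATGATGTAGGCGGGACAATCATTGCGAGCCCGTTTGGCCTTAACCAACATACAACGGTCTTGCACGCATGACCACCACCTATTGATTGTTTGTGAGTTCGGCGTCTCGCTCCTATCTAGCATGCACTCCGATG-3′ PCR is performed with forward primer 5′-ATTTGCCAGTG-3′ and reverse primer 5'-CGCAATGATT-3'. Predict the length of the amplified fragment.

The forward primer matches the template at positions 34–44.
The reverse primer's reverse complement is AATCATTGCG, which matches the template at positions 104–113.
Amplicon spans positions 34–113: 80 bp.

80 bp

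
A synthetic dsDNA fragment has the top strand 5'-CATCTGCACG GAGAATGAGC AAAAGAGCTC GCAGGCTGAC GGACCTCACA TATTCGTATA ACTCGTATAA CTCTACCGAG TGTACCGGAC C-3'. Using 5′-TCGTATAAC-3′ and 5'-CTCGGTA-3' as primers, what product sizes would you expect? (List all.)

The forward primer TCGTATAAC matches the top strand at positions 54–62, 63–71.
The reverse primer's reverse complement is TACCGAG, matching at positions 74–80.
Each forward site pairs with the reverse site to give a product ending at position 80: sizes 27, 18 bp.

27 bp, 18 bp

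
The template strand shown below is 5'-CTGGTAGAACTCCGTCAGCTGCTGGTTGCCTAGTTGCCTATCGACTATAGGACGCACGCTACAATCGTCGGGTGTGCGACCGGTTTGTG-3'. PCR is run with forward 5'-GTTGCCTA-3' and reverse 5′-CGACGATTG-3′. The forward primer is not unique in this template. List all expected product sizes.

46 bp, 38 bp

The forward primer GTTGCCTA matches the top strand at positions 25–32, 33–40.
The reverse primer's reverse complement is CAATCGTCG, matching at positions 62–70.
Each forward site pairs with the reverse site to give a product ending at position 70: sizes 46, 38 bp.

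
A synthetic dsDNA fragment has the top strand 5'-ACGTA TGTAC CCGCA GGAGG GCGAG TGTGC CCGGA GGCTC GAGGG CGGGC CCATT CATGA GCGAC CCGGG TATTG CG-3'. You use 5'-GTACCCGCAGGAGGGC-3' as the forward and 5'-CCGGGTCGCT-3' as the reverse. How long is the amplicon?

The forward primer matches the template at positions 7–22.
Taking the reverse complement of CCGGGTCGCT gives AGCGACCCGG, found at positions 60–69 on the template; the primer anneals here to the top strand with its 3' end pointing upstream.
Product length = (reverse-primer end) − (forward-primer start) + 1 = 69 − 7 + 1 = 63 bp.

63 bp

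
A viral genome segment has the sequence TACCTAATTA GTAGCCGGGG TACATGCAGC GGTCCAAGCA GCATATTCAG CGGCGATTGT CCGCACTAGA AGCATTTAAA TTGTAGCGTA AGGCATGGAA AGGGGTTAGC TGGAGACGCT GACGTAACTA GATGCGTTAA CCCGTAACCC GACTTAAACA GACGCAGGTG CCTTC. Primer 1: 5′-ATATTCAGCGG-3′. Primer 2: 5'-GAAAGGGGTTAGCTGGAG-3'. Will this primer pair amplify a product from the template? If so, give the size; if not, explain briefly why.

Primer 1 (ATATTCAGCGG) matches the top strand at positions 43–53 (3' end points downstream).
Primer 2 (GAAAGGGGTTAGCTGGAG) also matches the top strand directly, at positions 98–115 — its reverse complement CTCCAGCTAACCCCTTTC is not present.
Both primers anneal to the bottom strand with 3' ends pointing the same way, so neither can prime synthesis back toward the other.

No product — both primers anneal to the same strand and extend in the same direction.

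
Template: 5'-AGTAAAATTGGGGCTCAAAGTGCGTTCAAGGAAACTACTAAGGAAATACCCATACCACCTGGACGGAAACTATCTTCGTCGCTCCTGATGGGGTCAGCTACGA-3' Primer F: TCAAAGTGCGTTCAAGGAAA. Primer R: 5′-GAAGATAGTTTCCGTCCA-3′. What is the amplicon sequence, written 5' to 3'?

5'-TCAAAGTGCGTTCAAGGAAACTACTAAGGAAATACCCATACCACCTGGACGGAAACTATCTTC-3'

The forward primer matches the template at positions 15–34.
The reverse primer's reverse complement is TGGACGGAAACTATCTTC, which matches the template at positions 60–77.
The product is the template from position 15 through 77 (63 bp).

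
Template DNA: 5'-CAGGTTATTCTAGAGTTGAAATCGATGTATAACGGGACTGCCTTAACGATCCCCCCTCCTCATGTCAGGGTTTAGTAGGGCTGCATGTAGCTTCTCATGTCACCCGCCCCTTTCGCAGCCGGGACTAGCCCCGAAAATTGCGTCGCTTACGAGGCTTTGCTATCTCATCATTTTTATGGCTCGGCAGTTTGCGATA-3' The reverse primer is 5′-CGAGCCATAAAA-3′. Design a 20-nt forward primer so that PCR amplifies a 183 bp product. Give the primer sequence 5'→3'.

5'-CAGGTTATTCTAGAGTTGAA-3'

The reverse primer's reverse complement TTTTATGGCTCG matches the template at positions 172–183, so the product ends at position 183.
A 183 bp product then starts at position 183 − 183 + 1 = 1.
The forward primer is identical to the top strand there: CAGGTTATTCTAGAGTTGAA.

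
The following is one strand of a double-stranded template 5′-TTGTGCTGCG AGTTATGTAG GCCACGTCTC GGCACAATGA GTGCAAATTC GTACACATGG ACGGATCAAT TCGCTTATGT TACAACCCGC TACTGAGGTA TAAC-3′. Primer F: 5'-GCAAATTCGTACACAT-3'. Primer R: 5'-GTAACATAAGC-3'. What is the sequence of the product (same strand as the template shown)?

Scanning the template, GCAAATTCGTACACAT occurs at positions 43–58; this primer anneals to the bottom strand there with its 3' end pointing downstream.
The reverse primer's reverse complement is GCTTATGTTAC, which matches the template at positions 73–83.
The product is the template from position 43 through 83 (41 bp).

5'-GCAAATTCGTACACATGGACGGATCAATTCGCTTATGTTAC-3'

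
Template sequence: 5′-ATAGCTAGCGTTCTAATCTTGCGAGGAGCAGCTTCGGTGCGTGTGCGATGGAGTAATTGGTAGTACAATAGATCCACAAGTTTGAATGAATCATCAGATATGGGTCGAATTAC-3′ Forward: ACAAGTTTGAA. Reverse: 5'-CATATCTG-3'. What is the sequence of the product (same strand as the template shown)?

5'-ACAAGTTTGAATGAATCATCAGATATG-3'

Scanning the template, ACAAGTTTGAA occurs at positions 76–86; this primer anneals to the bottom strand there with its 3' end pointing downstream.
Taking the reverse complement of CATATCTG gives CAGATATG, found at positions 95–102 on the template; the primer anneals here to the top strand with its 3' end pointing upstream.
The product is the template from position 76 through 102 (27 bp).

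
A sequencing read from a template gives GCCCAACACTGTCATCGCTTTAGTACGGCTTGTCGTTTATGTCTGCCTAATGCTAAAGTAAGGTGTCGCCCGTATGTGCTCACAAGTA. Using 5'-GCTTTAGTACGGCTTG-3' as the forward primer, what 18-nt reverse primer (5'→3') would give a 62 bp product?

The forward primer binds at positions 17–32, so a 62 bp product ends at position 17 + 62 − 1 = 78.
The reverse primer anneals to the top strand over positions 61–78, i.e. to AGGTGTCGCCCGTATGTG.
Its sequence written 5'→3' is the reverse complement: CACATACGGGCGACACCT.

5'-CACATACGGGCGACACCT-3'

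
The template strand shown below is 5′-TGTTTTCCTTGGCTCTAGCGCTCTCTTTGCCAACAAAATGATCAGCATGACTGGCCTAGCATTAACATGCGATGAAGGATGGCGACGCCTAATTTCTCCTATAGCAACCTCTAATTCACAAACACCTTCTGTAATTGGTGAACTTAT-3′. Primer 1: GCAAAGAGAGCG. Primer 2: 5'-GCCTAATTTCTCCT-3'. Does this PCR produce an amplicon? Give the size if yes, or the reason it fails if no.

Primer 1 (GCAAAGAGAGCG) has reverse complement CGCTCTCTTTGC, which matches the top strand at positions 19–30; primer 1 anneals to the top strand there with its 3' end pointing upstream toward position 19.
Primer 2 (GCCTAATTTCTCCT) matches the top strand directly at positions 87–100; it anneals to the bottom strand with its 3' end pointing downstream toward position 100.
The 3' ends diverge (primer 1 extends toward position 1, primer 2 toward position 147), so the primers never converge on a shared product.

No product — the primers' 3' ends point away from each other.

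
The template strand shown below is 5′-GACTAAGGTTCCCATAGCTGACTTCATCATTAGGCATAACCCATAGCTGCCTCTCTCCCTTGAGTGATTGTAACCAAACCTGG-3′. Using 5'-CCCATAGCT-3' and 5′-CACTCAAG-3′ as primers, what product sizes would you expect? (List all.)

56 bp, 27 bp

The forward primer CCCATAGCT matches the top strand at positions 11–19, 40–48.
The reverse primer's reverse complement is CTTGAGTG, matching at positions 59–66.
Each forward site pairs with the reverse site to give a product ending at position 66: sizes 56, 27 bp.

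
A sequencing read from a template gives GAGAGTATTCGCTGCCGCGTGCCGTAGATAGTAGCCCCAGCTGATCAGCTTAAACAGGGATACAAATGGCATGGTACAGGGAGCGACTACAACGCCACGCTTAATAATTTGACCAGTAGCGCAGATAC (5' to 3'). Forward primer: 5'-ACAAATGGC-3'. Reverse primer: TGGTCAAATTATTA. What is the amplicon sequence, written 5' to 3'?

The forward primer matches the template at positions 62–70.
Reverse complement of the reverse primer: TAATAATTTGACCA. This occurs on the top strand at positions 102–115.
The product is the template from position 62 through 115 (54 bp).

5'-ACAAATGGCATGGTACAGGGAGCGACTACAACGCCACGCTTAATAATTTGACCA-3'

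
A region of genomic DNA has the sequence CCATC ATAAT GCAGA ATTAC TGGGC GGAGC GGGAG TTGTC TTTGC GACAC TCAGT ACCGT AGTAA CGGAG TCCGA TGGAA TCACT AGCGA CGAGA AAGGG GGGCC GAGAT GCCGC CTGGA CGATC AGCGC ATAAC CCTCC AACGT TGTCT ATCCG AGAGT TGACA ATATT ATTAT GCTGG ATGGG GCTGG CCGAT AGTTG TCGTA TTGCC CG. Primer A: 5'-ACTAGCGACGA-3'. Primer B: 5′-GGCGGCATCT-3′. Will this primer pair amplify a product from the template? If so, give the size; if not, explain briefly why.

Yes — a 34 bp product.

Primer A (ACTAGCGACGA) matches the top strand at positions 83–93; it acts as a forward primer.
Primer B's reverse complement is AGATGCCGCC, matching the top strand at positions 107–116; it acts as a reverse primer.
The 3' ends face each other across positions 83–116, giving a 34 bp product.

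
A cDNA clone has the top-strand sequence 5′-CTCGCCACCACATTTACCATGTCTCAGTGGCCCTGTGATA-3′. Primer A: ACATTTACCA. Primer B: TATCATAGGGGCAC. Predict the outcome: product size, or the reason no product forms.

Primer B (TATCATAGGGGCAC) does not match the top strand, and its reverse complement GTGCCCCTATGATA does not match either.
With no annealing site for primer B, no amplification occurs.

No product — primer B has no binding site in the template.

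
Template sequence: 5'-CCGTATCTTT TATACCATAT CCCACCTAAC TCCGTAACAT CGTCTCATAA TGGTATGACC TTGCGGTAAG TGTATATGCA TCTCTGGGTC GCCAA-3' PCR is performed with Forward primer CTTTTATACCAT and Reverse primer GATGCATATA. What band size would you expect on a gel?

76 bp

Scanning the template, CTTTTATACCAT occurs at positions 7–18; this primer anneals to the bottom strand there with its 3' end pointing downstream.
The reverse primer's reverse complement is TATATGCATC, which matches the template at positions 73–82.
Amplicon spans positions 7–82: 76 bp.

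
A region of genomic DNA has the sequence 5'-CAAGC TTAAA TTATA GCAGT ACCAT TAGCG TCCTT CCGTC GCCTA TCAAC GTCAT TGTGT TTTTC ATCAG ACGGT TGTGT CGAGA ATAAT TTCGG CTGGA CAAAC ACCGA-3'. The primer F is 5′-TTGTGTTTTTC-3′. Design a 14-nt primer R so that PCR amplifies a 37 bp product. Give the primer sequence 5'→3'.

5'-AATTATTCTCGACA-3'

The forward primer binds at positions 55–65, so a 37 bp product ends at position 55 + 37 − 1 = 91.
The reverse primer anneals to the top strand over positions 78–91, i.e. to TGTCGAGAATAATT.
Its sequence written 5'→3' is the reverse complement: AATTATTCTCGACA.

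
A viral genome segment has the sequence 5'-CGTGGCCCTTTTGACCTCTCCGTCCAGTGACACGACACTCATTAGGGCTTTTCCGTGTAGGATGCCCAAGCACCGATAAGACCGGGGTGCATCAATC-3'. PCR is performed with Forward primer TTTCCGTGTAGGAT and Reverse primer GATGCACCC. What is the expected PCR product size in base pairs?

The forward primer matches the template at positions 50–63.
Taking the reverse complement of GATGCACCC gives GGGTGCATC, found at positions 85–93 on the template; the primer anneals here to the top strand with its 3' end pointing upstream.
Product length = (reverse-primer end) − (forward-primer start) + 1 = 93 − 50 + 1 = 44 bp.

44 bp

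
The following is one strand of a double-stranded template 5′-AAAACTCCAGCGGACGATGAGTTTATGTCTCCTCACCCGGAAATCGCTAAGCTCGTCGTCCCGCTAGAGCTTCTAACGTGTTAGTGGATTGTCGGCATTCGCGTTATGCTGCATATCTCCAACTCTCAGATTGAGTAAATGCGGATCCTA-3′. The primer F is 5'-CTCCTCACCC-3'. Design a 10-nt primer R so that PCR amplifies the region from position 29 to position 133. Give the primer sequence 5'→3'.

The product's 3' end on the top strand is position 133.
The reverse primer anneals to the top strand over positions 124–133, i.e. to TCTCAGATTG.
Its sequence written 5'→3' is the reverse complement: CAATCTGAGA.

5'-CAATCTGAGA-3'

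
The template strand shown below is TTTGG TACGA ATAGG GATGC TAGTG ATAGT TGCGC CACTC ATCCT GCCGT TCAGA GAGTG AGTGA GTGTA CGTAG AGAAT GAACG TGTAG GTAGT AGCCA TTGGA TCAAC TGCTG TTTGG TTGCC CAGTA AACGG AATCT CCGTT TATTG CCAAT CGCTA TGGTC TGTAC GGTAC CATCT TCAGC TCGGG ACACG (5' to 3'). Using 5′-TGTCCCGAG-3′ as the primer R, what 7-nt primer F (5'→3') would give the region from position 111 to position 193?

The reverse primer's reverse complement CTCGGGACA matches the template at positions 185–193; the product starts at position 111.
The forward primer is identical to the top strand over positions 111–117: TGCTGTT.

5'-TGCTGTT-3'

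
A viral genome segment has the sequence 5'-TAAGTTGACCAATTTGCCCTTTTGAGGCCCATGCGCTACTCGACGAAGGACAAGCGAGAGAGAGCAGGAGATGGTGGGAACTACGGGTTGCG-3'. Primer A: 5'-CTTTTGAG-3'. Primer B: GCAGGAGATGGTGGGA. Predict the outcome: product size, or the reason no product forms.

No product — both primers anneal to the same strand and extend in the same direction.

Primer A (CTTTTGAG) matches the top strand at positions 19–26 (3' end points downstream).
Primer B (GCAGGAGATGGTGGGA) also matches the top strand directly, at positions 64–79 — its reverse complement TCCCACCATCTCCTGC is not present.
Both primers anneal to the bottom strand with 3' ends pointing the same way, so neither can prime synthesis back toward the other.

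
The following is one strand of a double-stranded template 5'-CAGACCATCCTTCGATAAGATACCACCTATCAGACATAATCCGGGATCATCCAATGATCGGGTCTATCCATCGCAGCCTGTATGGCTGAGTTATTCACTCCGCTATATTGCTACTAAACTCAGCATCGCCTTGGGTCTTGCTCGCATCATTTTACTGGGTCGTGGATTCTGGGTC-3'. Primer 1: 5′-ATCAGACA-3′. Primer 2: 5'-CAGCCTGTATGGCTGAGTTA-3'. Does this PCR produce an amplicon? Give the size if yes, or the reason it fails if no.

No product — both primers anneal to the same strand and extend in the same direction.

Primer 1 (ATCAGACA) matches the top strand at positions 29–36 (3' end points downstream).
Primer 2 (CAGCCTGTATGGCTGAGTTA) also matches the top strand directly, at positions 74–93 — its reverse complement TAACTCAGCCATACAGGCTG is not present.
Both primers anneal to the bottom strand with 3' ends pointing the same way, so neither can prime synthesis back toward the other.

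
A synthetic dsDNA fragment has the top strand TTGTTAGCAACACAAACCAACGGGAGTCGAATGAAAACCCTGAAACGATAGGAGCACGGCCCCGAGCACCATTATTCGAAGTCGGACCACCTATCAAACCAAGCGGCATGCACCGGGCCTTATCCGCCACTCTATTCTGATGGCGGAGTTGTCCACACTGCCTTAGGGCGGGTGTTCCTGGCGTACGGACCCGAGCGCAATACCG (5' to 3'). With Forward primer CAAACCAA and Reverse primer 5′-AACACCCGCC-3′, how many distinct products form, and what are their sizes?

The forward primer CAAACCAA matches the top strand at positions 13–20, 95–102.
The reverse primer's reverse complement is GGCGGGTGTT, matching at positions 167–176.
Each forward site pairs with the reverse site to give a product ending at position 176: sizes 164, 82 bp.

Two products: 164 bp, 82 bp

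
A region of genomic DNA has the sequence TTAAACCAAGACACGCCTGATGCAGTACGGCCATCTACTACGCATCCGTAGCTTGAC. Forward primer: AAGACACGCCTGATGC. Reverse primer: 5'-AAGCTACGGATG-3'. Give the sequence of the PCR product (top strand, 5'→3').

5'-AAGACACGCCTGATGCAGTACGGCCATCTACTACGCATCCGTAGCTT-3'

Forward primer AAGACACGCCTGATGC is found on the top strand at positions 8–23.
Reverse complement of the reverse primer: CATCCGTAGCTT. This occurs on the top strand at positions 43–54.
The product is the template from position 8 through 54 (47 bp).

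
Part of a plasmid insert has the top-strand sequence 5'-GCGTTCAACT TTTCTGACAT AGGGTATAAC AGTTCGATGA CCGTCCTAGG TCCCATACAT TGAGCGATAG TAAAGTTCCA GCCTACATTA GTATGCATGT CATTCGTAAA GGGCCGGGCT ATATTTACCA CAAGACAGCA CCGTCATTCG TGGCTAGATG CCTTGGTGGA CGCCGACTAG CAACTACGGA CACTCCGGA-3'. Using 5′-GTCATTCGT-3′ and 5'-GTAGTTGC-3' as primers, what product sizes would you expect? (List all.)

The forward primer GTCATTCGT matches the top strand at positions 99–107, 143–151.
The reverse primer's reverse complement is GCAACTAC, matching at positions 180–187.
Each forward site pairs with the reverse site to give a product ending at position 187: sizes 89, 45 bp.

89 bp, 45 bp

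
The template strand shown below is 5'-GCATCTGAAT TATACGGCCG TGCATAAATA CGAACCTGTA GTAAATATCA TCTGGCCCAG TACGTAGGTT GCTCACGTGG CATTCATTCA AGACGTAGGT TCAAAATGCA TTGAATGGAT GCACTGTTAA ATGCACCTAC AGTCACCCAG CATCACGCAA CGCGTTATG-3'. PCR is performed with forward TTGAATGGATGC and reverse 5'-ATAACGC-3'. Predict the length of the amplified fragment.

Forward primer TTGAATGGATGC is found on the top strand at positions 111–122.
Taking the reverse complement of ATAACGC gives GCGTTAT, found at positions 162–168 on the template; the primer anneals here to the top strand with its 3' end pointing upstream.
The product runs from position 111 to position 168, so its length is 168 − 111 + 1 = 58 bp.

58 bp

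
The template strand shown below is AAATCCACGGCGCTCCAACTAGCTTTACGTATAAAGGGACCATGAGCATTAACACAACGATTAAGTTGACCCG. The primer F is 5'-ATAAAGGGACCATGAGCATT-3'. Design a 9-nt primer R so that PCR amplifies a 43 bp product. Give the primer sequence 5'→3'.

The forward primer binds at positions 31–50, so a 43 bp product ends at position 31 + 43 − 1 = 73.
The reverse primer anneals to the top strand over positions 65–73, i.e. to GTTGACCCG.
Its sequence written 5'→3' is the reverse complement: CGGGTCAAC.

5'-CGGGTCAAC-3'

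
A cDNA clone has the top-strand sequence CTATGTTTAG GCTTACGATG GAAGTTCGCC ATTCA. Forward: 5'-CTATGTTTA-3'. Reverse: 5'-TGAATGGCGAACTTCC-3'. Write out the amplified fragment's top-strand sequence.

5'-CTATGTTTAGGCTTACGATGGAAGTTCGCCATTCA-3'

Scanning the template, CTATGTTTA occurs at positions 1–9; this primer anneals to the bottom strand there with its 3' end pointing downstream.
Taking the reverse complement of TGAATGGCGAACTTCC gives GGAAGTTCGCCATTCA, found at positions 20–35 on the template; the primer anneals here to the top strand with its 3' end pointing upstream.
The product is the template from position 1 through 35 (35 bp).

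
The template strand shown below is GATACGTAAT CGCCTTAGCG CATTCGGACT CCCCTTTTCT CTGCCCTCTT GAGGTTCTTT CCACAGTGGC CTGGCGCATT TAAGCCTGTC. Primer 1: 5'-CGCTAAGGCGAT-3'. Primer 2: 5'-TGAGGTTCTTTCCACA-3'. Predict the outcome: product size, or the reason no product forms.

No product — the primers' 3' ends point away from each other.

Primer 1 (CGCTAAGGCGAT) has reverse complement ATCGCCTTAGCG, which matches the top strand at positions 9–20; primer 1 anneals to the top strand there with its 3' end pointing upstream toward position 9.
Primer 2 (TGAGGTTCTTTCCACA) matches the top strand directly at positions 50–65; it anneals to the bottom strand with its 3' end pointing downstream toward position 65.
The 3' ends diverge (primer 1 extends toward position 1, primer 2 toward position 90), so the primers never converge on a shared product.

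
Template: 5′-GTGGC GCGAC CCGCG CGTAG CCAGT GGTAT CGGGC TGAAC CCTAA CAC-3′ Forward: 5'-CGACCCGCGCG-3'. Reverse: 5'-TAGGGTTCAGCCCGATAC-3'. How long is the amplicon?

38 bp

The forward primer matches the template at positions 7–17.
The reverse primer's reverse complement is GTATCGGGCTGAACCCTA, which matches the template at positions 27–44.
The product runs from position 7 to position 44, so its length is 44 − 7 + 1 = 38 bp.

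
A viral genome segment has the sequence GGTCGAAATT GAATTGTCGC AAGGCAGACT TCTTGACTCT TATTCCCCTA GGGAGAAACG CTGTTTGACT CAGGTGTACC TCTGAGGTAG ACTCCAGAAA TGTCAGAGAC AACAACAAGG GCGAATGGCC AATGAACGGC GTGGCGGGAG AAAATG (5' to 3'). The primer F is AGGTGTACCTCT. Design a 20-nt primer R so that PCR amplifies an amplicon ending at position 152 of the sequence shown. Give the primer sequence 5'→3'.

5'-TTCTCCCGCCACGCCGTTCA-3'

The forward primer binds at positions 72–83; the product's 3' end on the top strand is position 152.
The reverse primer anneals to the top strand over positions 133–152, i.e. to TGAACGGCGTGGCGGGAGAA.
Its sequence written 5'→3' is the reverse complement: TTCTCCCGCCACGCCGTTCA.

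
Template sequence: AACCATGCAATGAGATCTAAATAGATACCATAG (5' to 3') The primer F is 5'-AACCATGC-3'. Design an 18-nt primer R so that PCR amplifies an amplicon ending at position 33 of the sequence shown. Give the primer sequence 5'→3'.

5'-CTATGGTATCTATTTAGA-3'

The forward primer binds at positions 1–8; the product's 3' end on the top strand is position 33.
The reverse primer anneals to the top strand over positions 16–33, i.e. to TCTAAATAGATACCATAG.
Its sequence written 5'→3' is the reverse complement: CTATGGTATCTATTTAGA.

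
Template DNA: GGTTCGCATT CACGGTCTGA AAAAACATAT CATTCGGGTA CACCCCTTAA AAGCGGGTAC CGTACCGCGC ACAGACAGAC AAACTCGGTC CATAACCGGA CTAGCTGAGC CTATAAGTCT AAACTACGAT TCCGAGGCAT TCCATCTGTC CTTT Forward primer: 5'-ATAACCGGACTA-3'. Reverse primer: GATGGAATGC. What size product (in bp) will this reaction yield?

55 bp

The forward primer matches the template at positions 92–103.
The reverse primer's reverse complement is GCATTCCATC, which matches the template at positions 137–146.
The product runs from position 92 to position 146, so its length is 146 − 92 + 1 = 55 bp.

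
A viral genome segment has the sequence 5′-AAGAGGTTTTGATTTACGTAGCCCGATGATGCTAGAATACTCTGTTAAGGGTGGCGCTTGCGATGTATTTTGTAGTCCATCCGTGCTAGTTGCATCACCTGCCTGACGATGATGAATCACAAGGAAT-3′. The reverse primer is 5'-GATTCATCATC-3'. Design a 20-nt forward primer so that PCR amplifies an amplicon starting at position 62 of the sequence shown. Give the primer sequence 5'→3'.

The reverse primer's reverse complement GATGATGAATC matches the template at positions 108–118; the product starts at position 62.
The forward primer is identical to the top strand over positions 62–81: GATGTATTTTGTAGTCCATC.

5'-GATGTATTTTGTAGTCCATC-3'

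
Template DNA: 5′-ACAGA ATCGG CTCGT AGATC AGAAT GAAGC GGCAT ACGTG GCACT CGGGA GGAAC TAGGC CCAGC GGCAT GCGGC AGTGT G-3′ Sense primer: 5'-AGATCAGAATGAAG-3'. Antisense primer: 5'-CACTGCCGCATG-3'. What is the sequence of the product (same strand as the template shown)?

5'-AGATCAGAATGAAGCGGCATACGTGGCACTCGGGAGGAACTAGGCCCAGCGGCATGCGGCAGTG-3'

The forward primer matches the template at positions 16–29.
Taking the reverse complement of CACTGCCGCATG gives CATGCGGCAGTG, found at positions 68–79 on the template; the primer anneals here to the top strand with its 3' end pointing upstream.
The product is the template from position 16 through 79 (64 bp).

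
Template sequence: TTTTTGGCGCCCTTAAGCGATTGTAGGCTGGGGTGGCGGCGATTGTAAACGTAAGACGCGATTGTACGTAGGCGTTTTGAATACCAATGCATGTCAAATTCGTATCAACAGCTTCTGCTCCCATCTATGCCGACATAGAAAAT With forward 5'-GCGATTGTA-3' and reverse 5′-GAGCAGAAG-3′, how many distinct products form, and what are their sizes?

Three products: 104 bp, 82 bp, 63 bp

The forward primer GCGATTGTA matches the top strand at positions 17–25, 39–47, 58–66.
The reverse primer's reverse complement is CTTCTGCTC, matching at positions 112–120.
Each forward site pairs with the reverse site to give a product ending at position 120: sizes 104, 82, 63 bp.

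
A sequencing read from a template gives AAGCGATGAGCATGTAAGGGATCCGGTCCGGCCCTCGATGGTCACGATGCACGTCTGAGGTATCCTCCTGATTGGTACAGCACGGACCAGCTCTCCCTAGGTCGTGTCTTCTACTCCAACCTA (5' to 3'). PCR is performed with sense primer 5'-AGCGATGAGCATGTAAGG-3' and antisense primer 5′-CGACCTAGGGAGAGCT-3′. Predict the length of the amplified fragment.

103 bp

Scanning the template, AGCGATGAGCATGTAAGG occurs at positions 2–19; this primer anneals to the bottom strand there with its 3' end pointing downstream.
Taking the reverse complement of CGACCTAGGGAGAGCT gives AGCTCTCCCTAGGTCG, found at positions 89–104 on the template; the primer anneals here to the top strand with its 3' end pointing upstream.
The product runs from position 2 to position 104, so its length is 104 − 2 + 1 = 103 bp.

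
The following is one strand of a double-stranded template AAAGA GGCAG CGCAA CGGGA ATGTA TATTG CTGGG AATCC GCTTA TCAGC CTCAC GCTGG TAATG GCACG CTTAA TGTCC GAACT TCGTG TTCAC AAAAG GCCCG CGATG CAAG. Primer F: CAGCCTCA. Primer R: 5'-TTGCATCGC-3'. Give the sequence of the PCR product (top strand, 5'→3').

5'-CAGCCTCACGCTGGTAATGGCACGCTTAATGTCCGAACTTCGTGTTCACAAAAGGCCCGCGATGCAA-3'

Forward primer CAGCCTCA is found on the top strand at positions 47–54.
The reverse primer's reverse complement is GCGATGCAA, which matches the template at positions 105–113.
The product is the template from position 47 through 113 (67 bp).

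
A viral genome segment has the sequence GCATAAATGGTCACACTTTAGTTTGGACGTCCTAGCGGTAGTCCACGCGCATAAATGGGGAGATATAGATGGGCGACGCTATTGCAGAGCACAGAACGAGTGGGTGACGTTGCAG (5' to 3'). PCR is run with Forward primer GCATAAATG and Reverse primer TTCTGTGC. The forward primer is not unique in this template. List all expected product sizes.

96 bp, 48 bp

The forward primer GCATAAATG matches the top strand at positions 1–9, 49–57.
The reverse primer's reverse complement is GCACAGAA, matching at positions 89–96.
Each forward site pairs with the reverse site to give a product ending at position 96: sizes 96, 48 bp.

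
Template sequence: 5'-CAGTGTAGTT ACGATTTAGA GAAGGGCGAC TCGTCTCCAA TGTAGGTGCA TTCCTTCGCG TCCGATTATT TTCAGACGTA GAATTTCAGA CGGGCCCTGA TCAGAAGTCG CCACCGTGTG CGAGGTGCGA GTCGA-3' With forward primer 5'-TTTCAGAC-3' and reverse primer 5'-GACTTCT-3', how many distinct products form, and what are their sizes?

Two products: 40 bp, 26 bp

The forward primer TTTCAGAC matches the top strand at positions 70–77, 84–91.
The reverse primer's reverse complement is AGAAGTC, matching at positions 103–109.
Each forward site pairs with the reverse site to give a product ending at position 109: sizes 40, 26 bp.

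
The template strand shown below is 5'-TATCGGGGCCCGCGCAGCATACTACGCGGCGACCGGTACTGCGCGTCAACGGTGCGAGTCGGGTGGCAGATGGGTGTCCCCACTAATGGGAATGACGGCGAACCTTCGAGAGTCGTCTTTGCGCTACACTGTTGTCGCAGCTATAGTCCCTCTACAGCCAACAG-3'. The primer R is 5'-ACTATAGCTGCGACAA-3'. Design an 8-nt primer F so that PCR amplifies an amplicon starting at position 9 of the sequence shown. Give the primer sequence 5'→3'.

5'-CCCGCGCA-3'

The reverse primer's reverse complement TTGTCGCAGCTATAGT matches the template at positions 132–147; the product starts at position 9.
The forward primer is identical to the top strand over positions 9–16: CCCGCGCA.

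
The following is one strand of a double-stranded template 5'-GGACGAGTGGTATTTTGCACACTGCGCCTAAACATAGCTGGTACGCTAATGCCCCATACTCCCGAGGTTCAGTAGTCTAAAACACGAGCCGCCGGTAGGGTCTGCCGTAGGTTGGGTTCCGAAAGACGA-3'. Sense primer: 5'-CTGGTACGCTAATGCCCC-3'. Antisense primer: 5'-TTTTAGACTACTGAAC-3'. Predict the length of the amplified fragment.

Forward primer CTGGTACGCTAATGCCCC is found on the top strand at positions 38–55.
Reverse complement of the reverse primer: GTTCAGTAGTCTAAAA. This occurs on the top strand at positions 67–82.
Product length = (reverse-primer end) − (forward-primer start) + 1 = 82 − 38 + 1 = 45 bp.

45 bp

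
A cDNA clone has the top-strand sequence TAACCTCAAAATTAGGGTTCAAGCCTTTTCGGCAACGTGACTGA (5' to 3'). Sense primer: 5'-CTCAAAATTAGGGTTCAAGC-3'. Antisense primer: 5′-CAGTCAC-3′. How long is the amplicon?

Scanning the template, CTCAAAATTAGGGTTCAAGC occurs at positions 5–24; this primer anneals to the bottom strand there with its 3' end pointing downstream.
Reverse complement of the reverse primer: GTGACTG. This occurs on the top strand at positions 37–43.
Product length = (reverse-primer end) − (forward-primer start) + 1 = 43 − 5 + 1 = 39 bp.

39 bp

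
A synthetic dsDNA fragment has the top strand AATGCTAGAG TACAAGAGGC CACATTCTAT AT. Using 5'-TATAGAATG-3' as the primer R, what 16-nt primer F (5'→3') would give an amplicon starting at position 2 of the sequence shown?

5'-ATGCTAGAGTACAAGA-3'

The reverse primer's reverse complement CATTCTATA matches the template at positions 23–31; the product starts at position 2.
The forward primer is identical to the top strand over positions 2–17: ATGCTAGAGTACAAGA.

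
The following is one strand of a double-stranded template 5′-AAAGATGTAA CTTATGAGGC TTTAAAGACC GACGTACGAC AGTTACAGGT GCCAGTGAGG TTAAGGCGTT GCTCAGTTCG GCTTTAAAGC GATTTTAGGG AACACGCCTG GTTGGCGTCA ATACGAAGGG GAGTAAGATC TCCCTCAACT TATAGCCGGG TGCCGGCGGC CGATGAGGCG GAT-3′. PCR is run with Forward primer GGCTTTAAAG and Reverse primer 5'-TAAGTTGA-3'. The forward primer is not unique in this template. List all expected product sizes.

135 bp, 73 bp

The forward primer GGCTTTAAAG matches the top strand at positions 18–27, 80–89.
The reverse primer's reverse complement is TCAACTTA, matching at positions 145–152.
Each forward site pairs with the reverse site to give a product ending at position 152: sizes 135, 73 bp.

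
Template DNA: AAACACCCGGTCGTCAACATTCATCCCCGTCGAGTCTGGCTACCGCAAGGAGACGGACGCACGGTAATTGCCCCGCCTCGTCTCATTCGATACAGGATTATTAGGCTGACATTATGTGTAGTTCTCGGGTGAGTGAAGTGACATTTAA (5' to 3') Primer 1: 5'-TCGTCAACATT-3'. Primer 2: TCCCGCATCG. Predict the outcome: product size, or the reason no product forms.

No product — primer 2 has no binding site in the template.

Primer 2 (TCCCGCATCG) does not match the top strand, and its reverse complement CGATGCGGGA does not match either.
With no annealing site for primer 2, no amplification occurs.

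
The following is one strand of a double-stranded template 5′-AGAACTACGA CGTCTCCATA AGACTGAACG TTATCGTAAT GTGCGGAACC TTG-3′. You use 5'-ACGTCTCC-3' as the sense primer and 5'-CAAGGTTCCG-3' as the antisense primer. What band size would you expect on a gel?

Scanning the template, ACGTCTCC occurs at positions 10–17; this primer anneals to the bottom strand there with its 3' end pointing downstream.
Taking the reverse complement of CAAGGTTCCG gives CGGAACCTTG, found at positions 44–53 on the template; the primer anneals here to the top strand with its 3' end pointing upstream.
The product runs from position 10 to position 53, so its length is 53 − 10 + 1 = 44 bp.

44 bp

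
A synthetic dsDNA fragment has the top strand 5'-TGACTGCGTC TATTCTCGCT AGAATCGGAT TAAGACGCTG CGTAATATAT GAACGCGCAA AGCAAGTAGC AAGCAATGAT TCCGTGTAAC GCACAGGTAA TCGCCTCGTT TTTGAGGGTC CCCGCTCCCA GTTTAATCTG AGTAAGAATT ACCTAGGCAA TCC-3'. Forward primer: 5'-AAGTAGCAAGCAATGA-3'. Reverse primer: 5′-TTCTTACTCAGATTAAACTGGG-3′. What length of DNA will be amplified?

Scanning the template, AAGTAGCAAGCAATGA occurs at positions 64–79; this primer anneals to the bottom strand there with its 3' end pointing downstream.
Reverse complement of the reverse primer: CCCAGTTTAATCTGAGTAAGAA. This occurs on the top strand at positions 127–148.
Product length = (reverse-primer end) − (forward-primer start) + 1 = 148 − 64 + 1 = 85 bp.

85 bp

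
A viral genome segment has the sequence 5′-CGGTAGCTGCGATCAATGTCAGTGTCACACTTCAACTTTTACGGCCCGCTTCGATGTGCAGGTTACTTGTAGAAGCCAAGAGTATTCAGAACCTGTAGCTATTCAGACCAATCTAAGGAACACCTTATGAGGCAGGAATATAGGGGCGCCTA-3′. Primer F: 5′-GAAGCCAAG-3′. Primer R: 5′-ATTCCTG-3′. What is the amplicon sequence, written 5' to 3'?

5'-GAAGCCAAGAGTATTCAGAACCTGTAGCTATTCAGACCAATCTAAGGAACACCTTATGAGGCAGGAAT-3'

Scanning the template, GAAGCCAAG occurs at positions 72–80; this primer anneals to the bottom strand there with its 3' end pointing downstream.
Reverse complement of the reverse primer: CAGGAAT. This occurs on the top strand at positions 133–139.
The product is the template from position 72 through 139 (68 bp).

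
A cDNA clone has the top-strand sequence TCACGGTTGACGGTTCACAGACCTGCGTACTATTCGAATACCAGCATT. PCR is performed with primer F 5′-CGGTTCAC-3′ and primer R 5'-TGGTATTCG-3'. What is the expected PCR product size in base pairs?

33 bp

Scanning the template, CGGTTCAC occurs at positions 11–18; this primer anneals to the bottom strand there with its 3' end pointing downstream.
The reverse primer's reverse complement is CGAATACCA, which matches the template at positions 35–43.
Amplicon spans positions 11–43: 33 bp.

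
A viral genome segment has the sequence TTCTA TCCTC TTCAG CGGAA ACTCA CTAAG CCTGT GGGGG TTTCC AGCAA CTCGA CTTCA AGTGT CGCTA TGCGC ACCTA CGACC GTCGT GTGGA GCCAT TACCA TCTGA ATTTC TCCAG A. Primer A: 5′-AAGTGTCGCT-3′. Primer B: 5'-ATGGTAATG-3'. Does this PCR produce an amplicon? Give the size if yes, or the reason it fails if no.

Primer A (AAGTGTCGCT) matches the top strand at positions 60–69; it acts as a forward primer.
Primer B's reverse complement is CATTACCAT, matching the top strand at positions 98–106; it acts as a reverse primer.
The 3' ends face each other across positions 60–106, giving a 47 bp product.

Yes — a 47 bp product.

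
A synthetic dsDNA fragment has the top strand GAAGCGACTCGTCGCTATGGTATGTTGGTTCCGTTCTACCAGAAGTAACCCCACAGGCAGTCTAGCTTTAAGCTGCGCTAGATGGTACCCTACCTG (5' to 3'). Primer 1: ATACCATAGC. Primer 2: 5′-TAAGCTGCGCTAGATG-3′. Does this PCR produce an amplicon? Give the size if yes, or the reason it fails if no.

No product — the primers' 3' ends point away from each other.

Primer 1 (ATACCATAGC) has reverse complement GCTATGGTAT, which matches the top strand at positions 14–23; primer 1 anneals to the top strand there with its 3' end pointing upstream toward position 14.
Primer 2 (TAAGCTGCGCTAGATG) matches the top strand directly at positions 69–84; it anneals to the bottom strand with its 3' end pointing downstream toward position 84.
The 3' ends diverge (primer 1 extends toward position 1, primer 2 toward position 96), so the primers never converge on a shared product.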